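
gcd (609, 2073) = 3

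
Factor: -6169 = -1 * 31^1 * 199^1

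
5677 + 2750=8427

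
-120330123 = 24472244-144802367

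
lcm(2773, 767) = 36049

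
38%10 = 8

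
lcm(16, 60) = 240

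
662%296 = 70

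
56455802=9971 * 5662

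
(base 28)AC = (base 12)204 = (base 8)444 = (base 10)292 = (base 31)9D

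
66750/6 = 11125 = 11125.00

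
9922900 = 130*76330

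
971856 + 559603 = 1531459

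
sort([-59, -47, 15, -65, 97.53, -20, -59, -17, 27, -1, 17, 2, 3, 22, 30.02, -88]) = [-88, -65, -59, -59, -47, -20, -17, -1, 2, 3, 15, 17, 22, 27, 30.02, 97.53]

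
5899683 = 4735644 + 1164039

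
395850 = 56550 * 7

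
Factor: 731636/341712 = 2^(-2)*3^(-3)*7^(-1)*113^(-1)*317^1*577^1 = 182909/85428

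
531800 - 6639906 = -6108106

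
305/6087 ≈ 0.0501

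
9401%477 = 338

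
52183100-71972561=-19789461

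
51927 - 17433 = 34494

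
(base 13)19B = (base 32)99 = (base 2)100101001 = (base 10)297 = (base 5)2142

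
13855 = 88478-74623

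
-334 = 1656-1990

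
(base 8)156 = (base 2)1101110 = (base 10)110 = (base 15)75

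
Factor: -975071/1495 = -1 * 5^(-1) * 13^(-1) * 23^(-1) * 975071^1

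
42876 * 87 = 3730212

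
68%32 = 4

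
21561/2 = 10780+1/2 = 10780.50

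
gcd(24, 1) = 1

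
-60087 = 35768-95855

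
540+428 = 968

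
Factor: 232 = 2^3 * 29^1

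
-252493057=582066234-834559291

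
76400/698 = 38200/349 ≈ 109.46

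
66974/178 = 33487/89 ≈ 376.26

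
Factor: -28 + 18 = -1 * 2^1 * 5^1 = -10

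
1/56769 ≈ 0.0000176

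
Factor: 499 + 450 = 13^1 * 73^1 = 949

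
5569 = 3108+2461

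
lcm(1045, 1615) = 17765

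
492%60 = 12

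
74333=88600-14267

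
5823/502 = 11 + 301/502 ≈ 11.60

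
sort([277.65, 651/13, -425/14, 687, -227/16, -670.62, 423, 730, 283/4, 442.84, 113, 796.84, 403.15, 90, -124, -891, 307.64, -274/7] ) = [-891, -670.62, -124, -274/7, -425/14, -227/16, 651/13, 283/4, 90, 113, 277.65, 307.64, 403.15, 423, 442.84, 687, 730, 796.84] 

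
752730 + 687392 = 1440122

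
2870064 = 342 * 8392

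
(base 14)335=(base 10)635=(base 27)ne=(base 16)27b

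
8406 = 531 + 7875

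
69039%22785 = 684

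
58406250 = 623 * 93750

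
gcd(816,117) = 3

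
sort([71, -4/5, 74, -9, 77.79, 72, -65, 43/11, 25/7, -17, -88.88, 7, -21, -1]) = [-88.88, -65, -21, -17, -9, -1, -4/5, 25/7, 43/11, 7, 71, 72, 74, 77.79]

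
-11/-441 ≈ 0.0249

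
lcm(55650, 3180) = 111300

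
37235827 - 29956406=7279421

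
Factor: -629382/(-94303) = 2^1 * 3^1 * 11^(-1) * 13^1 * 8069^1 * 8573^(-1) 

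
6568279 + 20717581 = 27285860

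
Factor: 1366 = 2^1 * 683^1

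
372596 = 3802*98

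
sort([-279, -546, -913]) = [-913, -546, -279]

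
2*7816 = 15632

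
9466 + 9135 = 18601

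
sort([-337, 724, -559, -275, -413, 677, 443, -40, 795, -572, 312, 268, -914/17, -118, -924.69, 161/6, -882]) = [-924.69, -882, -572, -559, -413, -337, -275, -118, -914/17, -40, 161/6, 268, 312, 443, 677, 724, 795]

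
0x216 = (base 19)192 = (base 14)2a2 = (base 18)1bc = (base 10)534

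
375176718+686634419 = 1061811137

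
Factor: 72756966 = 2^1*3^1*19^1*71^1*89^1*101^1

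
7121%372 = 53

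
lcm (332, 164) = 13612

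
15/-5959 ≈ -0.00252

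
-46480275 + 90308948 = 43828673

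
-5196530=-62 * 83815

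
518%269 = 249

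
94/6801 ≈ 0.0138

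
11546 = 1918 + 9628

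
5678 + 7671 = 13349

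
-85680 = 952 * (-90) 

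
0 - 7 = -7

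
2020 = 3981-1961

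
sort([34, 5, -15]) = [-15, 5, 34]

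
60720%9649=2826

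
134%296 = 134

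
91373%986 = 661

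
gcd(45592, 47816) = 1112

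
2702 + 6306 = 9008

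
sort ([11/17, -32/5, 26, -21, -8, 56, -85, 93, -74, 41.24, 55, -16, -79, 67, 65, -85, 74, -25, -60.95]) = [-85, -85, -79, -74, -60.95, -25, -21, -16, -8, -32/5, 11/17, 26, 41.24, 55, 56, 65, 67, 74, 93]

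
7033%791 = 705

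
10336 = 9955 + 381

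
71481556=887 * 80588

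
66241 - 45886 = 20355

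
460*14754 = 6786840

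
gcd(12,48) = 12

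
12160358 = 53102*229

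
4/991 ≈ 0.00404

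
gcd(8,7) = 1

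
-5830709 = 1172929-7003638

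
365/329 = 1 + 36/329 ≈ 1.11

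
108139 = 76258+31881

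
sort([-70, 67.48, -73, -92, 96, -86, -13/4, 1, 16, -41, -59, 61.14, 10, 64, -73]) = [-92, -86, -73, -73, -70, -59, -41, -13/4, 1, 10, 16, 61.14, 64, 67.48, 96]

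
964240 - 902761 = 61479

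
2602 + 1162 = 3764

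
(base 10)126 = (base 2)1111110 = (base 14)90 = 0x7e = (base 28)4e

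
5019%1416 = 771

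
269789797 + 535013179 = 804802976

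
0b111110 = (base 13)4a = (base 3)2022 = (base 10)62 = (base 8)76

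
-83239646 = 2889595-86129241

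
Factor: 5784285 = 3^1*5^1*13^1*29663^1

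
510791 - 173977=336814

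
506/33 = 46/3 ≈ 15.33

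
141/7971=47/2657 ≈ 0.0177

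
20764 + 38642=59406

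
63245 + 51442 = 114687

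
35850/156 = 229 + 21/26 ≈ 229.81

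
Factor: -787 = -1*787^1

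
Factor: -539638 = -1*2^1*11^1*19^1*1291^1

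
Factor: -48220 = -1*2^2*5^1*2411^1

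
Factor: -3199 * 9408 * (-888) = 2^9 * 3^2 * 7^3 * 37^1 * 457^1 = 26725418496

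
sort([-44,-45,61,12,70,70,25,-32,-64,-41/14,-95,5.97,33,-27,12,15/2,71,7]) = [-95,-64,-45,-44,-32,-27,-41/14,5.97,7,15/2,12,12,25,33,61,70,70,71]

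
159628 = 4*39907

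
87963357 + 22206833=110170190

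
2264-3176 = -912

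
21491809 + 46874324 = 68366133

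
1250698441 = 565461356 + 685237085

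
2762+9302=12064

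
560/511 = 80/73 ≈ 1.10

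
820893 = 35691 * 23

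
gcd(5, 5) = 5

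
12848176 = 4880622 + 7967554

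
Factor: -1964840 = -1*2^3*5^1*49121^1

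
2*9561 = 19122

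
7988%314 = 138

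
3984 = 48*83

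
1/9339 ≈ 0.000107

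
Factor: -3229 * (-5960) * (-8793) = -1 * 2^3 * 3^2 * 5^1 * 149^1 * 977^1 * 3229^1 = -169219878120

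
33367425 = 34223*975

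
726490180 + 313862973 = 1040353153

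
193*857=165401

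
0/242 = 0 = 0.00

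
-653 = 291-944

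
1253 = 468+785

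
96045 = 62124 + 33921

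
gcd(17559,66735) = 9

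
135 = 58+77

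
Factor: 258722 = 2^1*129361^1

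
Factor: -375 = -1*3^1*5^3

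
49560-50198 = -638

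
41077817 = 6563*6259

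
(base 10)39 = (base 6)103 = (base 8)47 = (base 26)1d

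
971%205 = 151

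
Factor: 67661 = 11^1*6151^1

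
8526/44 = 193 + 17/22 ≈ 193.77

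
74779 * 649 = 48531571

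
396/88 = 4 + 1/2 = 4.50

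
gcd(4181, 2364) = 1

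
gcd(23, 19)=1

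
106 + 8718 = 8824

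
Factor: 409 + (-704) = -1*5^1*59^1 = -295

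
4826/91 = 53 + 3/91 ≈ 53.03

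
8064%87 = 60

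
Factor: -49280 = -1*2^7*5^1*7^1*11^1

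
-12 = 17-29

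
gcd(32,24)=8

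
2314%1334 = 980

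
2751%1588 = 1163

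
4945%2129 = 687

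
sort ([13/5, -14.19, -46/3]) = [-46/3, -14.19, 13/5]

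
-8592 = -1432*6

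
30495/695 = 6099/139 ≈ 43.88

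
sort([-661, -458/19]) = [-661, -458/19]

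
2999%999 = 2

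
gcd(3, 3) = 3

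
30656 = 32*958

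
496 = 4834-4338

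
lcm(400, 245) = 19600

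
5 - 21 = -16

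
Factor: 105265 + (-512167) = -1*2^1*3^1*73^1*929^1 = -406902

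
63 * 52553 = 3310839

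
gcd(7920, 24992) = 176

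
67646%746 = 506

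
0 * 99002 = 0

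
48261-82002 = -33741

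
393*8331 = 3274083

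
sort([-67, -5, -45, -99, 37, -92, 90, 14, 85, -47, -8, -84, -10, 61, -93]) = [-99, -93, -92, -84, -67, -47, -45, -10, -8, -5, 14, 37, 61, 85, 90]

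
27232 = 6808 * 4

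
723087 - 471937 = 251150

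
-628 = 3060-3688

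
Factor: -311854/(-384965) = 2^1*5^(-1)*7^(-1)*17^(-1)*241^1 = 482/595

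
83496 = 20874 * 4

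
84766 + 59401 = 144167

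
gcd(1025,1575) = 25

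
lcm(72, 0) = 0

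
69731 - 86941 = -17210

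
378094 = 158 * 2393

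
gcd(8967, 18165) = 21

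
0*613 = 0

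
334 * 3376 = 1127584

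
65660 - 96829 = -31169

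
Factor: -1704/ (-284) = 2^1*3^1 = 6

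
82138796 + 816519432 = 898658228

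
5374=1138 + 4236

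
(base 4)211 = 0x25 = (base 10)37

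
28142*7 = 196994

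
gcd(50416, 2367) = 1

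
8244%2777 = 2690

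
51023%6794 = 3465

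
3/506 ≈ 0.00593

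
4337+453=4790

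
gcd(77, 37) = 1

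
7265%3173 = 919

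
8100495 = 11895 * 681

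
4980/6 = 830 = 830.00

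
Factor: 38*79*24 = 2^4*3^1*19^1*79^1 = 72048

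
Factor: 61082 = 2^1*7^1*4363^1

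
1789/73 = 24 + 37/73 ≈ 24.51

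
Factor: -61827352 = -1 * 2^3 * 101^1 * 76519^1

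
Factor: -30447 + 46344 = 3^1 * 7^1 * 757^1 = 15897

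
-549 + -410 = -959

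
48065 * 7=336455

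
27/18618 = 9/6206 ≈ 0.00145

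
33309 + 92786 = 126095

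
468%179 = 110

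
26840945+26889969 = 53730914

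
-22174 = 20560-42734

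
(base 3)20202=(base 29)68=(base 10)182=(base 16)b6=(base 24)7e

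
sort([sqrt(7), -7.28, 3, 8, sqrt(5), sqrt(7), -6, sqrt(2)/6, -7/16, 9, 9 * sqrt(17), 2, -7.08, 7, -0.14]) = [-7.28, -7.08, -6, -7/16, -0.14, sqrt(2)/6, 2, sqrt(5), sqrt(7), sqrt(7), 3, 7, 8, 9, 9 * sqrt(17)]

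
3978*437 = 1738386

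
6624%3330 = 3294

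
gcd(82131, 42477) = 3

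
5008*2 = 10016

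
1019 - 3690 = -2671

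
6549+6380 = 12929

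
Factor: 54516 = 2^2 * 3^1 * 7^1 * 11^1 * 59^1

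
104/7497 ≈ 0.0139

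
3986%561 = 59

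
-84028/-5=16805+3/5=16805.60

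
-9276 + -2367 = -11643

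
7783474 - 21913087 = -14129613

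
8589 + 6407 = 14996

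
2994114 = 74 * 40461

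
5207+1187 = 6394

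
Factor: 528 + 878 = 2^1*19^1*37^1 = 1406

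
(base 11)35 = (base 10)38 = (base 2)100110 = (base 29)19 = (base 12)32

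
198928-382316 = -183388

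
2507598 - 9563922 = -7056324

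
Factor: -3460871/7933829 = -1*31^1*111641^1*7933829^(-1)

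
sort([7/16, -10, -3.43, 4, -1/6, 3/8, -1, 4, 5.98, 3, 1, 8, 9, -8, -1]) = [-10, -8, -3.43, -1, -1, -1/6, 3/8, 7/16, 1, 3, 4, 4, 5.98, 8, 9]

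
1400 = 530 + 870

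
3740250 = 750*4987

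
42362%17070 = 8222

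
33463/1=33463=33463.00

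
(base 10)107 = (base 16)6b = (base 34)35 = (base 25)47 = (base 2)1101011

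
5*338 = 1690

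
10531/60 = 175 + 31/60 ≈ 175.52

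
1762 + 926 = 2688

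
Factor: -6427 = -1 * 6427^1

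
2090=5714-3624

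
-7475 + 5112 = -2363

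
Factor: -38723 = -1*38723^1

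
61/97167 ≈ 0.000628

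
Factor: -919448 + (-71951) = -1 * 67^1 * 14797^1 = -991399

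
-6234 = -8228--1994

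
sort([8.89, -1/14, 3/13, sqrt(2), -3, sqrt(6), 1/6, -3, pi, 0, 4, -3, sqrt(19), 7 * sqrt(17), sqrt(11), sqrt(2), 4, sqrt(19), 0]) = [-3, -3, -3, -1/14, 0, 0, 1/6, 3/13, sqrt(2), sqrt(2), sqrt(6), pi, sqrt(11), 4, 4, sqrt(19), sqrt(19), 8.89, 7 * sqrt(17)]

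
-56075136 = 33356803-89431939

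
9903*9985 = 98881455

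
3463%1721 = 21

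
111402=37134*3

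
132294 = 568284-435990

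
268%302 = 268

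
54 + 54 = 108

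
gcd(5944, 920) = 8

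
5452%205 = 122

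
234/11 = 21 + 3/11 ≈ 21.27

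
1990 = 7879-5889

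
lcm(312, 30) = 1560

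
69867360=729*95840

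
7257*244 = 1770708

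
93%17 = 8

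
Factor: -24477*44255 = -1*3^1*5^1*41^1*53^1*167^1*199^1 = -1083229635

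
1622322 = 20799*78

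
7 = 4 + 3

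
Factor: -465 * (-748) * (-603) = -1 * 2^2 * 3^3 * 5^1 * 11^1 * 17^1 * 31^1 * 67^1 = -209735460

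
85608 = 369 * 232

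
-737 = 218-955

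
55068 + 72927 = 127995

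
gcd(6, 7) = 1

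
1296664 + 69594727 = 70891391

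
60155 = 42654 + 17501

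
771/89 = 8+59/89 ≈ 8.66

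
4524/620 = 7 + 46/155 ≈ 7.30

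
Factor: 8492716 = 2^2*587^1*3617^1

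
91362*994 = 90813828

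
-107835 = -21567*5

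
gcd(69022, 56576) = 2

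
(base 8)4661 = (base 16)9b1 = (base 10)2481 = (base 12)1529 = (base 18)7bf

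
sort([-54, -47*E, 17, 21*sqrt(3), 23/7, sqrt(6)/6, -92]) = [-47*E, -92, -54, sqrt(6)/6, 23/7, 17, 21*sqrt(3)]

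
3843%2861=982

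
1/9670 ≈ 0.000103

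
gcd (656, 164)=164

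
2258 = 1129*2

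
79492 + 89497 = 168989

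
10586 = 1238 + 9348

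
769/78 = 9+67/78 ≈ 9.86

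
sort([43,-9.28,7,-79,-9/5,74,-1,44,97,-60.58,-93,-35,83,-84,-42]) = [-93,-84,-79,-60.58,-42,-35,-9.28,-9/5,-1,7,43,44,74,83,97]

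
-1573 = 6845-8418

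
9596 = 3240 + 6356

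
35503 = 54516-19013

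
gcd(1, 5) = 1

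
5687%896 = 311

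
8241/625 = 13 + 116/625 ≈ 13.19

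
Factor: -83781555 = -1 * 3^1 * 5^1 * 11^1 * 13^1 * 139^1 * 281^1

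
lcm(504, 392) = 3528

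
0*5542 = 0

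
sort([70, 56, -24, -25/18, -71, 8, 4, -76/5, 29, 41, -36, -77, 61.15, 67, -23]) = [-77, -71, -36, -24, -23, -76/5, -25/18, 4, 8, 29, 41, 56, 61.15, 67, 70]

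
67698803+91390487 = 159089290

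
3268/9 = 363 + 1/9 ≈ 363.11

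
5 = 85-80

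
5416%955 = 641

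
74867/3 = 24955+2/3 ≈ 24955.67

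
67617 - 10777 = 56840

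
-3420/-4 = 855 = 855.00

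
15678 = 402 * 39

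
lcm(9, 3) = 9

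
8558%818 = 378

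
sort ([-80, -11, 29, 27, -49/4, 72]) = [-80, -49/4, -11, 27, 29, 72]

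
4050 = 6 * 675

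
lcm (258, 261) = 22446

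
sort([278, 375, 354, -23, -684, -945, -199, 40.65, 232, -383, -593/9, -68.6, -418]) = [-945, -684, -418, -383, -199, -68.6, -593/9, -23, 40.65, 232, 278, 354, 375]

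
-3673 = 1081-4754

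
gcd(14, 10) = 2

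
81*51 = 4131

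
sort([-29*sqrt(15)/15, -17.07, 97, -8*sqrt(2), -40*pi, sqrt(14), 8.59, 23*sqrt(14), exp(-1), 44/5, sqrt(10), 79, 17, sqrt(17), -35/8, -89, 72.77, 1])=[-40*pi, -89, -17.07, -8*sqrt(2), -29*sqrt(15)/15, -35/8, exp(-1), 1, sqrt(10), sqrt(14), sqrt(17), 8.59, 44/5, 17, 72.77, 79, 23*sqrt(14), 97]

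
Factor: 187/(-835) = -1*5^(-1)*11^1*17^1*167^(-1)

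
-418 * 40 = -16720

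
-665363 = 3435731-4101094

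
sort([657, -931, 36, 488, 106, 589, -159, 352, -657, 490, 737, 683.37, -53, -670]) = [-931, -670, -657, -159, -53, 36, 106, 352, 488, 490, 589, 657, 683.37, 737]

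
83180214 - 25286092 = 57894122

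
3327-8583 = -5256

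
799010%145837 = 69825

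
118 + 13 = 131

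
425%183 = 59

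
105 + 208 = 313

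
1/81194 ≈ 0.0000123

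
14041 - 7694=6347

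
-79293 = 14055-93348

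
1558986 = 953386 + 605600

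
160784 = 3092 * 52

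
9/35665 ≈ 0.000252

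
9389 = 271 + 9118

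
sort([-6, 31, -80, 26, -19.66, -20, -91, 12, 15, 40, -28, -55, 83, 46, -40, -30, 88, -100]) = [-100, -91, -80, -55, -40, -30, -28, -20, -19.66, -6, 12, 15, 26, 31, 40, 46, 83, 88]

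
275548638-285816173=-10267535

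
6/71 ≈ 0.0845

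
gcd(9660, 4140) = 1380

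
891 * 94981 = 84628071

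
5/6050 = 1/1210 ≈ 0.000826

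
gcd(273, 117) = 39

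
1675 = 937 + 738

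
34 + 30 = 64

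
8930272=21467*416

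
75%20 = 15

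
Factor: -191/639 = -1*3^ (-2)*71^ (-1)*191^1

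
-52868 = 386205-439073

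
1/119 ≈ 0.00840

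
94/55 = 1+39/55 ≈ 1.71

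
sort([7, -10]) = [-10, 7]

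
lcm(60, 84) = 420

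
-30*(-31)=930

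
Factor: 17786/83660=2^(-1) * 5^(-1) * 47^(-1) * 89^(-1) * 8893^1=8893/41830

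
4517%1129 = 1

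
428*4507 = 1928996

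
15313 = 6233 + 9080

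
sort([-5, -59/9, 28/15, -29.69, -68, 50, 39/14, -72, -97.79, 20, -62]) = [-97.79, -72, -68, -62, -29.69, -59/9, -5, 28/15, 39/14, 20, 50]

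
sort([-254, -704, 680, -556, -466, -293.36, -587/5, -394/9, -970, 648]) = [-970, -704, -556, -466, -293.36, -254, -587/5, -394/9, 648, 680]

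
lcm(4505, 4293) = 364905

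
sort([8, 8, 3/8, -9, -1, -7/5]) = [-9, -7/5, -1, 3/8, 8, 8]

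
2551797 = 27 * 94511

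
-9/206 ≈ -0.0437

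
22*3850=84700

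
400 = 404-4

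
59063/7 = 8437 + 4/7 ≈ 8437.57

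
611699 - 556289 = 55410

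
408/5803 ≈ 0.0703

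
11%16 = 11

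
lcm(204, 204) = 204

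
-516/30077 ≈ -0.0172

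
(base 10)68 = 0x44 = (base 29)2a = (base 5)233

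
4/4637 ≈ 0.000863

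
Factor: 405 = 3^4 * 5^1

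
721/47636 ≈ 0.0151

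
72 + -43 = 29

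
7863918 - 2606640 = 5257278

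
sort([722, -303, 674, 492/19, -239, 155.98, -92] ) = [-303, -239, -92, 492/19, 155.98, 674, 722] 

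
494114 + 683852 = 1177966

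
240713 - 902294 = -661581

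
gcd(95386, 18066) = 2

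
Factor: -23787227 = -1 * 127^1 * 157^1 * 1193^1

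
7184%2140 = 764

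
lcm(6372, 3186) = 6372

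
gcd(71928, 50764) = 148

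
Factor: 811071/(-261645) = -1*3^1*5^(-1)*227^1*397^1*17443^(-1) = -270357/87215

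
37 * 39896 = 1476152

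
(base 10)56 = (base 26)24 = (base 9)62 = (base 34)1m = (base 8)70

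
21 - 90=-69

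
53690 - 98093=-44403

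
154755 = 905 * 171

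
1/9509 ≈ 0.000105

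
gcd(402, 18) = 6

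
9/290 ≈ 0.0310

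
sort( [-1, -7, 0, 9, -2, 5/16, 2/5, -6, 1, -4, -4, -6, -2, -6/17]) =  [-7, -6, -6, -4, -4, -2, -2, -1, -6/17, 0, 5/16, 2/5, 1, 9]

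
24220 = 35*692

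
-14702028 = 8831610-23533638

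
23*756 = 17388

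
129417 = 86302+43115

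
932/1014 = 466/507 ≈ 0.919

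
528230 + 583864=1112094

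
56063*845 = 47373235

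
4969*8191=40701079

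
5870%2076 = 1718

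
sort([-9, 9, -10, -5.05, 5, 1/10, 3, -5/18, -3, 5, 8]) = [-10, -9, -5.05, -3, -5/18, 1/10, 3, 5, 5, 8, 9]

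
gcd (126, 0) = 126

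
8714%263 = 35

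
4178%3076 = 1102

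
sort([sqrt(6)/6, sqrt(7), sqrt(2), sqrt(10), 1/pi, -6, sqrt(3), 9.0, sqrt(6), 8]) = [-6, 1/pi, sqrt(6)/6, sqrt(2), sqrt(3), sqrt(6), sqrt(7), sqrt(10), 8, 9.0]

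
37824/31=1220 + 4/31 ≈ 1220.13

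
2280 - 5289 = -3009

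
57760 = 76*760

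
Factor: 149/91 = 7^(-1)*13^(-1)*149^1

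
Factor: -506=-1*2^1*11^1*23^1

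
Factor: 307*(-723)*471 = -1*3^2*157^1*241^1*307^1 = -104543631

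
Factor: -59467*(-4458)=2^1*3^1*743^1*59467^1=265103886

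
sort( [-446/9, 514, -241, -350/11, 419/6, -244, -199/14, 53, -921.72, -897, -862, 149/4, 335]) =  [-921.72, -897, -862, -244, -241, -446/9, -350/11, -199/14, 149/4, 53, 419/6, 335, 514]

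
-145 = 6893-7038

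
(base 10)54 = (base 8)66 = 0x36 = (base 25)24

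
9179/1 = 9179 = 9179.00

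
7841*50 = 392050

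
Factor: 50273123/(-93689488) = -1*2^(-4)*23^(-1)*29^(-1)*8779^(-1)*50273123^1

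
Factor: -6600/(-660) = 2^1*5^1 = 10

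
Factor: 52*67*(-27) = -1*2^2*3^3*13^1*67^1 = -94068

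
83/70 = 1 + 13/70 ≈ 1.19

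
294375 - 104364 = 190011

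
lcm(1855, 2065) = 109445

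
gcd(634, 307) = 1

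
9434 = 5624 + 3810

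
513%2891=513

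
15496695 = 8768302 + 6728393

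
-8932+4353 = -4579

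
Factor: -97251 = -1 * 3^1 * 7^1 * 11^1 * 421^1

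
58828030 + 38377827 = 97205857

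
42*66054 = 2774268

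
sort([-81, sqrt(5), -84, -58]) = [-84, -81, -58, sqrt(5)]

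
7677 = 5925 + 1752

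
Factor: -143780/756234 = -1 * 2^1 * 3^ (-2) * 5^1 * 7^1 * 13^1 * 79^1 * 42013^ (-1) = -71890/378117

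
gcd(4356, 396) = 396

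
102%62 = 40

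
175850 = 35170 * 5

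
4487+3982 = 8469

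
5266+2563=7829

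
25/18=1 + 7/18 ≈ 1.39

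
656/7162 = 328/3581 ≈ 0.0916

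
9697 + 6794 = 16491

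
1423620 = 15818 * 90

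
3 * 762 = 2286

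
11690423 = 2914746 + 8775677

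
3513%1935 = 1578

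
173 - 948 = -775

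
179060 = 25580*7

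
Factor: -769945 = -1 * 5^1 * 11^1 * 13999^1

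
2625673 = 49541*53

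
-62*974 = -60388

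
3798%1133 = 399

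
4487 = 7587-3100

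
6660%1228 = 520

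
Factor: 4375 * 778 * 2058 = 2^2 * 3^1 * 5^4 * 7^4 * 389^1 = 7004917500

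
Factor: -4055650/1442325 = -1*2^1*3^(-1)*29^1*2797^1*19231^(-1) = -162226/57693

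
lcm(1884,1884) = 1884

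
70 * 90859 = 6360130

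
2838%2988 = 2838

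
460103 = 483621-23518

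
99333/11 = 9030 + 3/11≈9030.27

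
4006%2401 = 1605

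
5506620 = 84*65555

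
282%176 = 106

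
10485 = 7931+2554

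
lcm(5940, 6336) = 95040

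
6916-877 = 6039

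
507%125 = 7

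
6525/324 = 725/36 ≈ 20.14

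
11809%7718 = 4091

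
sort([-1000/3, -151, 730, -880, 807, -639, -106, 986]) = [-880, -639, -1000/3, -151, -106, 730, 807, 986]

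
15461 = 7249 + 8212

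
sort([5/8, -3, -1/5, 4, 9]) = [-3, -1/5, 5/8, 4, 9]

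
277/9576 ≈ 0.0289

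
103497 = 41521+61976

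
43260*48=2076480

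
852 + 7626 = 8478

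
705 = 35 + 670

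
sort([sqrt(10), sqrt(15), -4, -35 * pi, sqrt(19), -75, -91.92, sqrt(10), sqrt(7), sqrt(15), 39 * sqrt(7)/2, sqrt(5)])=[-35 * pi, -91.92, -75, -4, sqrt(5), sqrt(7), sqrt(10), sqrt(10), sqrt(15), sqrt(15), sqrt(19), 39 * sqrt(7)/2]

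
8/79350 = 4/39675 ≈ 0.000101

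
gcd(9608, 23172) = 4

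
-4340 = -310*14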